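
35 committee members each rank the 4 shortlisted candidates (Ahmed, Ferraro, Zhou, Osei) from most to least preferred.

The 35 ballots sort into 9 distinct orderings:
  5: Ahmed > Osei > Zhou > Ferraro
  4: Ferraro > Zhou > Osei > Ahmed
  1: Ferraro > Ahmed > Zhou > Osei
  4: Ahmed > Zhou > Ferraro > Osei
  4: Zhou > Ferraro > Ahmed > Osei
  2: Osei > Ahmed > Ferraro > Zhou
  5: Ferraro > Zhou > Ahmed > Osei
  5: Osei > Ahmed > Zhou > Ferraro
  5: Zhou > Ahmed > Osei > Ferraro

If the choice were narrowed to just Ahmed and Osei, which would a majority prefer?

Ahmed

Ballots ranking Ahmed above Osei: 5 + 1 + 4 + 4 + 5 + 5 = 24.
Ballots ranking Osei above Ahmed: 35 − 24 = 11.
Ahmed wins the head-to-head 24–11.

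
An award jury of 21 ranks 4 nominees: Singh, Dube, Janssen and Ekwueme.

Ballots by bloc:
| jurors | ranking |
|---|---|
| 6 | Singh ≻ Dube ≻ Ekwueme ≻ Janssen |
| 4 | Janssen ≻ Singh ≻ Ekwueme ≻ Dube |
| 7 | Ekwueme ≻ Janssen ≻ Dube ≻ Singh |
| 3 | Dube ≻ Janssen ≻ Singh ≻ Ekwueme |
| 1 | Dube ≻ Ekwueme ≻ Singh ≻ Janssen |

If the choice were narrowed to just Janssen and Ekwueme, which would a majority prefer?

Ballots ranking Janssen above Ekwueme: 4 + 3 = 7.
Ballots ranking Ekwueme above Janssen: 21 − 7 = 14.
Ekwueme wins the head-to-head 14–7.

Ekwueme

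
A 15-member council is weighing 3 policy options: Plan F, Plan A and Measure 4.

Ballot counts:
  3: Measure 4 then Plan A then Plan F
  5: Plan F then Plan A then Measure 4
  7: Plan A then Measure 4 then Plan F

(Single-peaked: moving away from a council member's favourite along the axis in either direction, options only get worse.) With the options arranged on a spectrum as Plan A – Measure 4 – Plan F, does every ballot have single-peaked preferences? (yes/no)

Axis positions: Plan A=1, Measure 4=2, Plan F=3.
Faction 1 (peak Measure 4 at position 2): ranking walks positions 2-1-3, expanding outward from the peak — single-peaked.
Faction 2: ranking walks positions 3-1-2; Plan A is ranked above Measure 4 even though Measure 4 lies between Plan A and the peak Plan F on the axis — preferences dip and rise again. Not single-peaked.
Faction 3 (peak Plan A at position 1): ranking walks positions 1-2-3, expanding outward from the peak — single-peaked.
Faction 2 violates single-peakedness, so the profile is not single-peaked on this axis.

no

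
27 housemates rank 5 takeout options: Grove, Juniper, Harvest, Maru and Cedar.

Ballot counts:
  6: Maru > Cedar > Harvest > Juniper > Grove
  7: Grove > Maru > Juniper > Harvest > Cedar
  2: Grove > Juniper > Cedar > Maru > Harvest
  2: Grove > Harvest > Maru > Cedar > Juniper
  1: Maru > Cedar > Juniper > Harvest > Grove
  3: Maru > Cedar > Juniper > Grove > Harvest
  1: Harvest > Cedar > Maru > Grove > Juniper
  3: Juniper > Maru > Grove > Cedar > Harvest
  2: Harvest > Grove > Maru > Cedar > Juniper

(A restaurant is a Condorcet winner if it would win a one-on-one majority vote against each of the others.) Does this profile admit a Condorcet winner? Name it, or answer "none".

Maru

Head-to-head results (27 friends):
Grove vs Juniper: Grove, 14–13.
Grove vs Harvest: 17 to 10, Grove.
Grove–Maru: Maru 14–13.
Grove–Cedar: Grove 16–11.
Juniper–Harvest: Juniper 16–11.
Juniper vs Maru: Maru wins 22–5.
Juniper vs Cedar: 7+2+3 = 12 for Juniper, 15 for Cedar — Cedar by 15–12.
Harvest vs Maru: 5 to 22, Maru.
Harvest vs Cedar: 12 to 15, Cedar.
Maru vs Cedar: 24 to 3, Maru.
Maru wins every pairwise contest, so Maru is the Condorcet winner.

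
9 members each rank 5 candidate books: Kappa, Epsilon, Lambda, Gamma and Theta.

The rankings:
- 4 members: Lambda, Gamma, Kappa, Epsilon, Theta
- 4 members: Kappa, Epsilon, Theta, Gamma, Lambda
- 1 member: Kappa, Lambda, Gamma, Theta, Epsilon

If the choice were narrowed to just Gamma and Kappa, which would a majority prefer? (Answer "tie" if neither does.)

Kappa

Ballots ranking Gamma above Kappa: 4.
Ballots ranking Kappa above Gamma: 9 − 4 = 5.
Kappa wins the head-to-head 5–4.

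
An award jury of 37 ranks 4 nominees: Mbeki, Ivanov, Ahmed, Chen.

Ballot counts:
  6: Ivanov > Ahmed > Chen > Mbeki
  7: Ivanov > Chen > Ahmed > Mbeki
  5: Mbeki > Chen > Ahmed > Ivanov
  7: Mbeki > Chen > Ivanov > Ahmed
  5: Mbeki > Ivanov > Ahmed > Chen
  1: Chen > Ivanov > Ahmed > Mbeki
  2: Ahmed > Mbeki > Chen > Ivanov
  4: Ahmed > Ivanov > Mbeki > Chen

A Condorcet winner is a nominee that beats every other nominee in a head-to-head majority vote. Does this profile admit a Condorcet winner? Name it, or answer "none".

Head-to-head results (37 jurors):
Mbeki vs Ivanov: Mbeki, 19–18.
Mbeki vs Ahmed: 5+7+5 = 17 for Mbeki, 20 for Ahmed — Ahmed by 20–17.
Mbeki vs Chen: 5+7+5+2+4 = 23 for Mbeki, 14 for Chen — Mbeki by 23–14.
Ivanov–Ahmed: Ivanov 26–11.
Ivanov vs Chen: 22 to 15, Ivanov.
Ahmed vs Chen: 17 to 20, Chen.
Every nominee loses at least once (Mbeki loses to Ahmed; Ivanov loses to Mbeki; Ahmed loses to Ivanov; Chen loses to Mbeki). The majority relation contains the cycle Mbeki > Ivanov > Ahmed > Mbeki, so there is no Condorcet winner.

none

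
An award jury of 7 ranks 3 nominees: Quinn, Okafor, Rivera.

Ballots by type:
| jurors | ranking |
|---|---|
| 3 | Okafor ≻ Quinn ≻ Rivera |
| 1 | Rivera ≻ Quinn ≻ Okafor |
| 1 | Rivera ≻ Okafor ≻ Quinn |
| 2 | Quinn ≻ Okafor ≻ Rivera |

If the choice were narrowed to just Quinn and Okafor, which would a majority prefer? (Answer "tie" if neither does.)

Ballots ranking Quinn above Okafor: 1 + 2 = 3.
Ballots ranking Okafor above Quinn: 7 − 3 = 4.
Okafor wins the head-to-head 4–3.

Okafor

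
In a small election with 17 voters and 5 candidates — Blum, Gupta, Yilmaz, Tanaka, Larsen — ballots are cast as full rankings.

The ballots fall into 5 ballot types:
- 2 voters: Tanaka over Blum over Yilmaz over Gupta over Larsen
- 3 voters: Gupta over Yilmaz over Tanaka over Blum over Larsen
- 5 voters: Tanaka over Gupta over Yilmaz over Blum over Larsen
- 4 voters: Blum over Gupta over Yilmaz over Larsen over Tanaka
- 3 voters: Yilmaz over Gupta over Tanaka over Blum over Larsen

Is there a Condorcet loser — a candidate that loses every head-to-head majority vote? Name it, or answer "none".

Pairwise majorities:
Blum vs Gupta: 2+4 = 6 for Blum, 11 for Gupta — Gupta by 11–6.
Blum vs Yilmaz: Yilmaz wins 11–6.
Blum vs Tanaka: Blum is ranked higher on 4 ballots, Tanaka on 13. Tanaka wins 13–4.
Blum vs Larsen: Blum wins 17–0.
Gupta vs Yilmaz: Gupta is ranked higher on 3+5+4 = 12 ballots, Yilmaz on 5. Gupta wins 12–5.
Gupta vs Tanaka: Gupta is ranked higher on 3+4+3 = 10 ballots, Tanaka on 7. Gupta wins 10–7.
Gupta–Larsen: Gupta 17–0.
Yilmaz vs Tanaka: 3+4+3 = 10 for Yilmaz, 7 for Tanaka — Yilmaz by 10–7.
Yilmaz vs Larsen: Yilmaz is ranked higher on 2+3+5+4+3 = 17 ballots, Larsen on 0. Yilmaz wins 17–0.
Tanaka vs Larsen: 13 to 4, Tanaka.
Larsen loses to every other candidate — it is the Condorcet loser.

Larsen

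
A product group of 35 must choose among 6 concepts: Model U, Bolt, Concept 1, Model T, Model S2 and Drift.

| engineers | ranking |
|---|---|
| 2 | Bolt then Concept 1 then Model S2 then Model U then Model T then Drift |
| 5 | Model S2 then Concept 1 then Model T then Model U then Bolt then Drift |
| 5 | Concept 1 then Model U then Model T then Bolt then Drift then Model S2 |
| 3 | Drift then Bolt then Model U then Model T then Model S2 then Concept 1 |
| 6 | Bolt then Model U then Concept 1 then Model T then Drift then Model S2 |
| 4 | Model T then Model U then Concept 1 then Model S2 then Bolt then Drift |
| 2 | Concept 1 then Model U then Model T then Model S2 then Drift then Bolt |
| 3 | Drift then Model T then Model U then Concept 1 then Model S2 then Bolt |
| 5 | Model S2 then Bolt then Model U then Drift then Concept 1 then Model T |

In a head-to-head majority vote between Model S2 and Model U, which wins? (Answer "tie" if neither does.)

Model U

Ballots ranking Model S2 above Model U: 2 + 5 + 5 = 12.
Ballots ranking Model U above Model S2: 35 − 12 = 23.
Model U wins the head-to-head 23–12.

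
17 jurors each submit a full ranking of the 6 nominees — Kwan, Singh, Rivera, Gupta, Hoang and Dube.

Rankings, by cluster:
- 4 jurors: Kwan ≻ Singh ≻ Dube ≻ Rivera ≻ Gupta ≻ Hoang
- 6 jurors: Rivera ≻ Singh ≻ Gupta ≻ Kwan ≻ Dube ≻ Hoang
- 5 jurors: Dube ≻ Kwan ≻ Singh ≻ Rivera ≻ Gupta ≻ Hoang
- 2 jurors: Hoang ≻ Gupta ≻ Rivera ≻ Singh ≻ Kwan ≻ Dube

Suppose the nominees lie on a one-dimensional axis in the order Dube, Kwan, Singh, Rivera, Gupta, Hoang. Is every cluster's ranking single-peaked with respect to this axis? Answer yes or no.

yes

Axis positions: Dube=1, Kwan=2, Singh=3, Rivera=4, Gupta=5, Hoang=6.
Cluster 1 (peak Kwan at position 2): ranking walks positions 2-3-1-4-5-6, expanding outward from the peak — single-peaked.
Cluster 2 (peak Rivera at position 4): ranking walks positions 4-3-5-2-1-6, expanding outward from the peak — single-peaked.
Cluster 3 (peak Dube at position 1): ranking walks positions 1-2-3-4-5-6, expanding outward from the peak — single-peaked.
Cluster 4 (peak Hoang at position 6): ranking walks positions 6-5-4-3-2-1, expanding outward from the peak — single-peaked.
Every ranking is single-peaked on this axis.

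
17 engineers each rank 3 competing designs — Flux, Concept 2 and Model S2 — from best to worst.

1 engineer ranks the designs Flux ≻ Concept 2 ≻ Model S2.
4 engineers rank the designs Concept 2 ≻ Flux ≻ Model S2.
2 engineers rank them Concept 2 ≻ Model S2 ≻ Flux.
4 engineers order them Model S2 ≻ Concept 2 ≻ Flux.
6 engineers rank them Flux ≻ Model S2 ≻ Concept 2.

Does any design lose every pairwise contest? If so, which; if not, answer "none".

Pairwise majorities:
Flux vs Concept 2: Concept 2, 10–7.
Flux–Model S2: Flux 11–6.
Concept 2 vs Model S2: 1+4+2 = 7 for Concept 2, 10 for Model S2 — Model S2 by 10–7.
Each design has at least one pairwise win (Flux beats Model S2; Concept 2 beats Flux; Model S2 beats Concept 2) — no Condorcet loser.

none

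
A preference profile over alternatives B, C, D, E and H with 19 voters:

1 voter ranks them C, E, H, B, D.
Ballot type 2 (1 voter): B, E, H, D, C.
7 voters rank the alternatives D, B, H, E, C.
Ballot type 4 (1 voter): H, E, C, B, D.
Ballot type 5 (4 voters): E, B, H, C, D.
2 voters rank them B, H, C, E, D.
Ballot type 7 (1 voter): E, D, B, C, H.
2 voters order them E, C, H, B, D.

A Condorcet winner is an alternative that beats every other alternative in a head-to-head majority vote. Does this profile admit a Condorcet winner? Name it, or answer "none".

Head-to-head results (19 voters):
B vs C: 15 to 4, B.
B vs D: B preferred on 1+1+1+4+2+2 = 11 ballots; B wins 11–8.
B vs E: 10 to 9, B.
B vs H: B wins 15–4.
C vs D: 10 to 9, C.
C vs E: C preferred on 1+2 = 3 ballots; E wins 16–3.
C vs H: 4 to 15, H.
D–E: E 12–7.
D vs H: D preferred on 7+1 = 8 ballots; H wins 11–8.
E–H: H 10–9.
Only B has no losses; B is the Condorcet winner.

B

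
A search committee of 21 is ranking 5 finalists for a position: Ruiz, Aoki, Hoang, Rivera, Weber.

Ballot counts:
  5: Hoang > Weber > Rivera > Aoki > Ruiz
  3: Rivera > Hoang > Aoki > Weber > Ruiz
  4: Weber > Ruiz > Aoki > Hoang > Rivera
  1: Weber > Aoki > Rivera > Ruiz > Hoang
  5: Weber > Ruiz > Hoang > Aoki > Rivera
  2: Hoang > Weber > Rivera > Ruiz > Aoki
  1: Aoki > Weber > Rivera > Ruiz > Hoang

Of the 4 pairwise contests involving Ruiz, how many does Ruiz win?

Ruiz against each rival (21 committee members):
Ruiz–Aoki: Ruiz 11–10.
Ruiz vs Hoang: 11 to 10, Ruiz.
Ruiz vs Rivera: Rivera wins 12–9.
Ruiz vs Weber: Weber, 21–0.
Ruiz beats Aoki, Hoang; loses to Rivera, Weber — 2 pairwise wins.

2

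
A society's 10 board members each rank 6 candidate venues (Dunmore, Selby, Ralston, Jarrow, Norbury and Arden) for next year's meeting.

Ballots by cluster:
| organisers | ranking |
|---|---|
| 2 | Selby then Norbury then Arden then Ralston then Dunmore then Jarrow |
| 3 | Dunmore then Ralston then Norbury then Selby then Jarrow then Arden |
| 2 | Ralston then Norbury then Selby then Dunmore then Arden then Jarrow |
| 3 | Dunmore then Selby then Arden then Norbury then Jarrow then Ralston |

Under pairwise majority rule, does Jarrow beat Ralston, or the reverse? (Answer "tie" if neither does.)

Ralston

Ballots ranking Jarrow above Ralston: 3.
Ballots ranking Ralston above Jarrow: 10 − 3 = 7.
Ralston wins the head-to-head 7–3.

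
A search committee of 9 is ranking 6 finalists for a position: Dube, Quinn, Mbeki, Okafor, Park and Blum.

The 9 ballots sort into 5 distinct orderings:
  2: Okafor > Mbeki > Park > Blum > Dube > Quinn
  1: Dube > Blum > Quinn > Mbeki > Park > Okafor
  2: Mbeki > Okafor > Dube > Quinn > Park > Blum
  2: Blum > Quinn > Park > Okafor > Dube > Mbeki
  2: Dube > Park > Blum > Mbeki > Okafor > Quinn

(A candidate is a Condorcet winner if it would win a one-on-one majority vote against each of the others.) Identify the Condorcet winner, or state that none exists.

Pairwise majorities:
Dube vs Quinn: Dube, 7–2.
Dube–Mbeki: Dube 5–4.
Dube vs Okafor: Okafor wins 6–3.
Dube vs Park: Dube wins 5–4.
Dube vs Blum: Dube wins 5–4.
Quinn vs Mbeki: Mbeki wins 6–3.
Quinn vs Okafor: Okafor, 6–3.
Quinn vs Park: Quinn, 5–4.
Quinn vs Blum: Blum, 7–2.
Mbeki–Okafor: Mbeki 5–4.
Mbeki vs Park: Mbeki, 5–4.
Mbeki–Blum: Blum 5–4.
Okafor vs Park: Park wins 5–4.
Okafor vs Blum: Blum, 5–4.
Park vs Blum: Park wins 6–3.
No candidate is unbeaten: Dube loses to Okafor; Quinn loses to Dube; Mbeki loses to Dube; Okafor loses to Mbeki; Park loses to Dube; Blum loses to Dube. In particular Dube beats Mbeki beats Okafor beats Dube is a majority cycle — no Condorcet winner exists.

none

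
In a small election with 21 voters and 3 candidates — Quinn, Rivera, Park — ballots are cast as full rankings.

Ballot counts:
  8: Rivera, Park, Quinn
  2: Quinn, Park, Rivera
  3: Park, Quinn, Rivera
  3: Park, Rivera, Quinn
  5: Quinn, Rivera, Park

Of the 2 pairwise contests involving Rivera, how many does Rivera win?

2

Rivera against each rival (21 voters):
Rivera vs Quinn: 8+3 = 11 for Rivera, 10 for Quinn — Rivera by 11–10.
Rivera vs Park: Rivera, 13–8.
Rivera beats Quinn, Park — 2 pairwise wins.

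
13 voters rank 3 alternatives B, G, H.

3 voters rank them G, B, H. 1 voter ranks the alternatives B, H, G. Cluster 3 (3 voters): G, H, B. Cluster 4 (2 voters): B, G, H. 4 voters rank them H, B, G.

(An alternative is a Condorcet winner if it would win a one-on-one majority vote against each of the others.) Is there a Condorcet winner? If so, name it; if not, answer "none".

none

Check each pair by majority over 13 ballots:
B vs G: 1+2+4 = 7 for B, 6 for G — B by 7–6.
B vs H: 6 to 7, H.
G vs H: 3+3+2 = 8 for G, 5 for H — G by 8–5.
Every alternative loses at least once (B loses to H; G loses to B; H loses to G). The majority relation contains the cycle B → G → H → B, so there is no Condorcet winner.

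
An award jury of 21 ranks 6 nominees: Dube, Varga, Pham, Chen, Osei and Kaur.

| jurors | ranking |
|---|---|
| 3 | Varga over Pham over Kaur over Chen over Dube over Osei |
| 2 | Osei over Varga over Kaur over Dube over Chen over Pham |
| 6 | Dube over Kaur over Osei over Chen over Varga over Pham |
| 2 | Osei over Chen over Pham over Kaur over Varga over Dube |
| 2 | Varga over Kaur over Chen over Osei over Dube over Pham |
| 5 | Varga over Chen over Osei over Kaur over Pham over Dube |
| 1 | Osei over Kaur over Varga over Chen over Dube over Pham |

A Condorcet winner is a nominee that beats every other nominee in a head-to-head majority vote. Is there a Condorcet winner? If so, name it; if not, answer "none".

Head-to-head results (21 jurors):
Dube vs Varga: Varga, 15–6.
Dube vs Pham: Dube wins 11–10.
Dube vs Chen: Chen, 13–8.
Dube vs Osei: Osei, 12–9.
Dube vs Kaur: Kaur, 15–6.
Varga vs Pham: Varga wins 19–2.
Varga vs Chen: Varga wins 13–8.
Varga–Osei: Osei 11–10.
Varga–Kaur: Varga 12–9.
Pham vs Chen: Chen, 18–3.
Pham vs Osei: Osei wins 18–3.
Pham–Kaur: Kaur 16–5.
Chen vs Osei: Osei, 11–10.
Chen–Kaur: Kaur 14–7.
Osei–Kaur: Kaur 11–10.
No nominee is unbeaten: Dube loses to Varga; Varga loses to Osei; Pham loses to Dube; Chen loses to Varga; Osei loses to Kaur; Kaur loses to Varga. In particular Varga → Kaur → Osei → Varga is a majority cycle — no Condorcet winner exists.

none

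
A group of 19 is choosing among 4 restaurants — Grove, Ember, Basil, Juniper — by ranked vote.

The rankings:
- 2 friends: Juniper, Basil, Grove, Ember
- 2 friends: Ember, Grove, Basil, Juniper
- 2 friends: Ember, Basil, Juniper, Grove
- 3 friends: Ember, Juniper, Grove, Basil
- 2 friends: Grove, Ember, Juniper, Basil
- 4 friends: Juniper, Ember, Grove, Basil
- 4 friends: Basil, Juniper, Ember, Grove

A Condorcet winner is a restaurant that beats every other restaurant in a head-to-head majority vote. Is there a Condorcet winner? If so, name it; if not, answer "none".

Juniper

Pairwise majorities:
Grove vs Ember: 4 to 15, Ember.
Grove vs Basil: Grove is ranked higher on 2+3+2+4 = 11 ballots, Basil on 8. Grove wins 11–8.
Grove vs Juniper: Grove preferred on 2+2 = 4 ballots; Juniper wins 15–4.
Ember vs Basil: 2+2+3+2+4 = 13 for Ember, 6 for Basil — Ember by 13–6.
Ember vs Juniper: 2+2+3+2 = 9 for Ember, 10 for Juniper — Juniper by 10–9.
Basil vs Juniper: Basil is ranked higher on 2+2+4 = 8 ballots, Juniper on 11. Juniper wins 11–8.
Juniper defeats every rival head-to-head and is the Condorcet winner.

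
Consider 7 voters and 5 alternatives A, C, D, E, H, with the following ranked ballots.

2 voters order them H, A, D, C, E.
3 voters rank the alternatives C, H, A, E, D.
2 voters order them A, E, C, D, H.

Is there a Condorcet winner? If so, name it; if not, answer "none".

Head-to-head results (7 voters):
A vs C: A is ranked higher on 2+2 = 4 ballots, C on 3. A wins 4–3.
A vs D: A wins 7–0.
A vs E: A wins 7–0.
A vs H: A preferred on 2 ballots; H wins 5–2.
C vs D: 5 to 2, C.
C–E: C 5–2.
C vs H: C, 5–2.
D vs E: 2 for D, 5 for E — E by 5–2.
D vs H: H wins 5–2.
E–H: H 5–2.
Every alternative loses at least once (A loses to H; C loses to A; D loses to A; E loses to A; H loses to C). The majority relation contains the cycle A beats C beats H beats A, so there is no Condorcet winner.

none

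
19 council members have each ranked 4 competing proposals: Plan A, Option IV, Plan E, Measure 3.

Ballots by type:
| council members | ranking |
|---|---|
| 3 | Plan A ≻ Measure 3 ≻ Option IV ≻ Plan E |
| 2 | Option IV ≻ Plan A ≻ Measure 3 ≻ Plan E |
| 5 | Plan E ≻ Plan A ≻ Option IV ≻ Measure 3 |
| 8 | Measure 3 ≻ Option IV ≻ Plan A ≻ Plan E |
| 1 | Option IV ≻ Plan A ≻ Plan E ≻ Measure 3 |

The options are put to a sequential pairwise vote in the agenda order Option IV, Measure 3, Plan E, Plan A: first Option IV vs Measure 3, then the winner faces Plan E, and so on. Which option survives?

Plan A

Round 1: Option IV vs Measure 3 — 8–11, Measure 3 advances.
Round 2: Measure 3 vs Plan E — 13–6, Measure 3 advances.
Round 3: Measure 3 vs Plan A — 8–11, Plan A advances.
Plan A survives the agenda.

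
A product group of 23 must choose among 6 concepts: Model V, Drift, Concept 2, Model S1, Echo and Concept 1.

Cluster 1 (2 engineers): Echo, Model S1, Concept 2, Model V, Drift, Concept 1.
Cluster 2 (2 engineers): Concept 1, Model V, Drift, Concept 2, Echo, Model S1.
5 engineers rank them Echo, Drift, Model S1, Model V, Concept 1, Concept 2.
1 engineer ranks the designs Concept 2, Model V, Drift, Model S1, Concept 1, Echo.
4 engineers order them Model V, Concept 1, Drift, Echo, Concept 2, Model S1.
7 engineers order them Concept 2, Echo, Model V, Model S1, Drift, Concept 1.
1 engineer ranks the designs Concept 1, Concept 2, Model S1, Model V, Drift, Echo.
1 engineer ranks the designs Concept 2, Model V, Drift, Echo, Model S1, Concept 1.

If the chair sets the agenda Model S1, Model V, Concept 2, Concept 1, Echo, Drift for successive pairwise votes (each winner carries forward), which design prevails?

Round 1: Model S1 vs Model V — 8–15, Model V advances.
Round 2: Model V vs Concept 2 — 11–12, Concept 2 advances.
Round 3: Concept 2 vs Concept 1 — 11–12, Concept 1 advances.
Round 4: Concept 1 vs Echo — 8–15, Echo advances.
Round 5: Echo vs Drift — 14–9, Echo advances.
Echo survives the agenda.

Echo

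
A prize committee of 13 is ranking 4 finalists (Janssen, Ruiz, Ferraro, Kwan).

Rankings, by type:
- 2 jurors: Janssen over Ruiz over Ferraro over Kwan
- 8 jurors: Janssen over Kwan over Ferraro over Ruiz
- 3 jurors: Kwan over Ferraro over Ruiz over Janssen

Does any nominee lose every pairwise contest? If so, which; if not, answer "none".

Pairwise majorities:
Janssen–Ruiz: Janssen 10–3.
Janssen vs Ferraro: Janssen, 10–3.
Janssen–Kwan: Janssen 10–3.
Ruiz vs Ferraro: Ruiz preferred on 2 ballots; Ferraro wins 11–2.
Ruiz vs Kwan: 2 to 11, Kwan.
Ferraro vs Kwan: Kwan wins 11–2.
Ruiz is beaten in every head-to-head and is the Condorcet loser.

Ruiz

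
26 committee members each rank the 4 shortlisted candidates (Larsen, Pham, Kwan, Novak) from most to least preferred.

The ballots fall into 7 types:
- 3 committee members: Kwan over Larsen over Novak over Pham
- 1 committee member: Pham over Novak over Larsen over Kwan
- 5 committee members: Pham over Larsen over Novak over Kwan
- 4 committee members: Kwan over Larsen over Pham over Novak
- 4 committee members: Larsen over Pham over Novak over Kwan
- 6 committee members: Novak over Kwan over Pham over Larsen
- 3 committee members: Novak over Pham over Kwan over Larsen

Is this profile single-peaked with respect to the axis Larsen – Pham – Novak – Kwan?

no

Axis positions: Larsen=1, Pham=2, Novak=3, Kwan=4.
Type 1: ranking walks positions 4-1-3-2; Larsen is ranked above Novak even though Novak lies between Larsen and the peak Kwan on the axis — preferences dip and rise again. Not single-peaked.
Type 2 (peak Pham at position 2): ranking walks positions 2-3-1-4, expanding outward from the peak — single-peaked.
Type 3 (peak Pham at position 2): ranking walks positions 2-1-3-4, expanding outward from the peak — single-peaked.
Type 4: ranking walks positions 4-1-2-3; Larsen is ranked above Novak even though Novak lies between Larsen and the peak Kwan on the axis — preferences dip and rise again. Not single-peaked.
Type 5 (peak Larsen at position 1): ranking walks positions 1-2-3-4, expanding outward from the peak — single-peaked.
Type 6 (peak Novak at position 3): ranking walks positions 3-4-2-1, expanding outward from the peak — single-peaked.
Type 7 (peak Novak at position 3): ranking walks positions 3-2-4-1, expanding outward from the peak — single-peaked.
Type 1 violates single-peakedness, so the profile is not single-peaked on this axis.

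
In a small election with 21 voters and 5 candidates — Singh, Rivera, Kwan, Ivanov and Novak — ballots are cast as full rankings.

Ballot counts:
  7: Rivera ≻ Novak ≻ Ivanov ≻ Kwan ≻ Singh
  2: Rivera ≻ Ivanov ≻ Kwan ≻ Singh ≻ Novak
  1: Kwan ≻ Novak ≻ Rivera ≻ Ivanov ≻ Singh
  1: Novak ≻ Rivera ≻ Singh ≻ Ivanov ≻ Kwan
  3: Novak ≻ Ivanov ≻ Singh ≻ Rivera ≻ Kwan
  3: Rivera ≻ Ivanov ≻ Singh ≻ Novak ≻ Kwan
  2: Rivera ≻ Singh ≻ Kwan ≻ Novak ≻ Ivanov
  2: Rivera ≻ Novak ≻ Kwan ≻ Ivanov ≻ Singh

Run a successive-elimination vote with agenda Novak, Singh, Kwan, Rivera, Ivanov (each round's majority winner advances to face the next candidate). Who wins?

Round 1: Novak vs Singh — 14–7, Novak advances.
Round 2: Novak vs Kwan — 16–5, Novak advances.
Round 3: Novak vs Rivera — 5–16, Rivera advances.
Round 4: Rivera vs Ivanov — 18–3, Rivera advances.
Rivera survives the agenda.

Rivera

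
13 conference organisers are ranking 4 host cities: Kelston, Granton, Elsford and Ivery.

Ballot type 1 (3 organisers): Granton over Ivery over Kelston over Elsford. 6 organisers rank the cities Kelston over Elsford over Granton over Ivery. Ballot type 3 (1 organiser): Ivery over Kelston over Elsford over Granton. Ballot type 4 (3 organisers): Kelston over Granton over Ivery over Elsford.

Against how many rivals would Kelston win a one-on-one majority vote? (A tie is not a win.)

Kelston against each rival (13 organisers):
Kelston vs Granton: Kelston, 10–3.
Kelston vs Elsford: Kelston wins 13–0.
Kelston vs Ivery: Kelston is ranked higher on 6+3 = 9 ballots, Ivery on 4. Kelston wins 9–4.
Kelston beats Granton, Elsford, Ivery — 3 pairwise wins.

3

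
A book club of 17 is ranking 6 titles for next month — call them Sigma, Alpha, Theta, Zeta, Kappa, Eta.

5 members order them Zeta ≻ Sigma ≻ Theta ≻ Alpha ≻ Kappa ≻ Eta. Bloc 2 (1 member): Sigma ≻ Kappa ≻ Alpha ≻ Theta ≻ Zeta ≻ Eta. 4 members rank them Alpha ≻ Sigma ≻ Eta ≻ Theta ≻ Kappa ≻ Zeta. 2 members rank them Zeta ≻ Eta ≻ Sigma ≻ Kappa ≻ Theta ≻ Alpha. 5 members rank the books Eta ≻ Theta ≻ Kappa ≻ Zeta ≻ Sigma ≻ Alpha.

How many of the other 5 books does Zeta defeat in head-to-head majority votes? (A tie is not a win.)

Zeta against each rival (17 members):
Zeta vs Sigma: 12 to 5, Zeta.
Zeta vs Alpha: Zeta is ranked higher on 5+2+5 = 12 ballots, Alpha on 5. Zeta wins 12–5.
Zeta vs Theta: Theta, 10–7.
Zeta vs Kappa: Kappa, 10–7.
Zeta vs Eta: 8 to 9, Eta.
Zeta beats Sigma, Alpha; loses to Theta, Kappa, Eta — 2 pairwise wins.

2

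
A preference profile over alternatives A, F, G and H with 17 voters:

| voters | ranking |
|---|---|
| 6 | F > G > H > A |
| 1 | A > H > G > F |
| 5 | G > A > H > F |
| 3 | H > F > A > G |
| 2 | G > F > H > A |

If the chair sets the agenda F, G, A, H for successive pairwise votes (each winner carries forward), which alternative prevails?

Round 1: F vs G — 9–8, F advances.
Round 2: F vs A — 11–6, F advances.
Round 3: F vs H — 8–9, H advances.
H survives the agenda.

H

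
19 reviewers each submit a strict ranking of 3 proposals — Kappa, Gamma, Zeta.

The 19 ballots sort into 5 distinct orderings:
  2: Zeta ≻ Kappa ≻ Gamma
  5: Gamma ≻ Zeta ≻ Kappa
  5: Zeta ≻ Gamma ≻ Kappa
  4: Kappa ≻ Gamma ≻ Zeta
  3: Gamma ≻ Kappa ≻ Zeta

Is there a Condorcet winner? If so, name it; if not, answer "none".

Gamma

Pairwise majorities:
Kappa vs Gamma: Gamma wins 13–6.
Kappa vs Zeta: Zeta wins 12–7.
Gamma vs Zeta: 12 to 7, Gamma.
Gamma wins every pairwise contest, so Gamma is the Condorcet winner.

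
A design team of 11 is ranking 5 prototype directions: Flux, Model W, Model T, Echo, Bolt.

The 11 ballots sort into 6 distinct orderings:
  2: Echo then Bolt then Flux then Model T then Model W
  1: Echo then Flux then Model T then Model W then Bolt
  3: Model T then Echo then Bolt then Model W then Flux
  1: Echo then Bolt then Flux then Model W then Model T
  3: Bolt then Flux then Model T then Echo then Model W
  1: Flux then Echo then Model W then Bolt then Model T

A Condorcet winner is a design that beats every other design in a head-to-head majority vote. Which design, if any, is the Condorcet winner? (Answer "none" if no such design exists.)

none

Pairwise majorities:
Flux vs Model W: Flux wins 8–3.
Flux–Model T: Flux 8–3.
Flux–Echo: Echo 7–4.
Flux vs Bolt: Bolt, 9–2.
Model W vs Model T: Model T wins 9–2.
Model W vs Echo: Echo wins 11–0.
Model W vs Bolt: Bolt wins 9–2.
Model T vs Echo: Model T, 6–5.
Model T vs Bolt: Bolt wins 7–4.
Echo–Bolt: Echo 8–3.
Each design drops at least one matchup (Flux loses to Echo; Model W loses to Flux; Model T loses to Flux; Echo loses to Model T; Bolt loses to Echo); the cycle Flux > Model T > Echo > Flux rules out a Condorcet winner.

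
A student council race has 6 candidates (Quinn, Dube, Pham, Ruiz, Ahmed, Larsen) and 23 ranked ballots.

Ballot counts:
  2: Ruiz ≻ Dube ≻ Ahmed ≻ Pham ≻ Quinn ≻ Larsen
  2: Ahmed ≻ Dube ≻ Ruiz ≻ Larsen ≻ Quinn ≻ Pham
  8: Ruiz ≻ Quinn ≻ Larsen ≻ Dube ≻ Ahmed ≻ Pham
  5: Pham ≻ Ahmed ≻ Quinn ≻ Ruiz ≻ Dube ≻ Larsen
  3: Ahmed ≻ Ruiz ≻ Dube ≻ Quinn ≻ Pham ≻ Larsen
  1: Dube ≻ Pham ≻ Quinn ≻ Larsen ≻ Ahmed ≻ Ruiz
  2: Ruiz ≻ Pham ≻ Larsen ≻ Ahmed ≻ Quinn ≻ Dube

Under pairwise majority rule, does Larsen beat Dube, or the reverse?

Dube

Ballots ranking Larsen above Dube: 8 + 2 = 10.
Ballots ranking Dube above Larsen: 23 − 10 = 13.
Dube wins the head-to-head 13–10.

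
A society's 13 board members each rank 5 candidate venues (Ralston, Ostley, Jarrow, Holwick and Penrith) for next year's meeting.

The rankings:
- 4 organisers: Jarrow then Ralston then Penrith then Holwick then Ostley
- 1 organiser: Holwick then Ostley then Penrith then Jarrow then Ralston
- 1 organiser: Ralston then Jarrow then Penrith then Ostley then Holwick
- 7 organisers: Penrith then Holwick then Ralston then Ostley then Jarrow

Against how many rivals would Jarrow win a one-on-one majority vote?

0

Jarrow against each rival (13 organisers):
Jarrow vs Ralston: Jarrow preferred on 4+1 = 5 ballots; Ralston wins 8–5.
Jarrow vs Ostley: Jarrow preferred on 4+1 = 5 ballots; Ostley wins 8–5.
Jarrow–Holwick: Holwick 8–5.
Jarrow vs Penrith: Jarrow preferred on 4+1 = 5 ballots; Penrith wins 8–5.
Jarrow beats no one; loses to Ralston, Ostley, Holwick, Penrith — 0 pairwise wins.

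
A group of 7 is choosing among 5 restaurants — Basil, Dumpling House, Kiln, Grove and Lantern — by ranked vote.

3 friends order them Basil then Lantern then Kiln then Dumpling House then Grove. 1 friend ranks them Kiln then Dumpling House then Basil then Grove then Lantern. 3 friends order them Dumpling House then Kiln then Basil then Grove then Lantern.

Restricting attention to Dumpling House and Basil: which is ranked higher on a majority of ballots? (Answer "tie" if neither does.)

Dumpling House

Ballots ranking Dumpling House above Basil: 1 + 3 = 4.
Ballots ranking Basil above Dumpling House: 7 − 4 = 3.
Dumpling House wins the head-to-head 4–3.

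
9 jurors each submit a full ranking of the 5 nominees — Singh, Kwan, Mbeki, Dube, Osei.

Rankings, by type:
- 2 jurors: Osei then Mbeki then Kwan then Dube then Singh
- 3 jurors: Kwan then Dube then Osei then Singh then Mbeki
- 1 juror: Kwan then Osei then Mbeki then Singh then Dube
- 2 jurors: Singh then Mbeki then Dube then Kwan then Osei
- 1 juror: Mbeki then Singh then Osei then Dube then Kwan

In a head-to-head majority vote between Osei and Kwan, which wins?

Ballots ranking Osei above Kwan: 2 + 1 = 3.
Ballots ranking Kwan above Osei: 9 − 3 = 6.
Kwan wins the head-to-head 6–3.

Kwan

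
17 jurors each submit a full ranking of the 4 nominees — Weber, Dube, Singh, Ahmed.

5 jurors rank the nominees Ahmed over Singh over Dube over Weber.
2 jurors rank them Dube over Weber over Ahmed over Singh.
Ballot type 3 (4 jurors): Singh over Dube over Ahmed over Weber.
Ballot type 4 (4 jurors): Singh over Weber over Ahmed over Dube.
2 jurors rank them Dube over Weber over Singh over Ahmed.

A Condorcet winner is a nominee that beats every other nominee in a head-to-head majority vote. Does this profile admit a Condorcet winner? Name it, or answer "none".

Check each pair by majority over 17 ballots:
Weber vs Dube: 4 to 13, Dube.
Weber vs Singh: 4 to 13, Singh.
Weber vs Ahmed: Weber is ranked higher on 2+4+2 = 8 ballots, Ahmed on 9. Ahmed wins 9–8.
Dube vs Singh: Dube preferred on 2+2 = 4 ballots; Singh wins 13–4.
Dube vs Ahmed: Dube preferred on 2+4+2 = 8 ballots; Ahmed wins 9–8.
Singh vs Ahmed: 10 to 7, Singh.
Singh wins every pairwise contest, so Singh is the Condorcet winner.

Singh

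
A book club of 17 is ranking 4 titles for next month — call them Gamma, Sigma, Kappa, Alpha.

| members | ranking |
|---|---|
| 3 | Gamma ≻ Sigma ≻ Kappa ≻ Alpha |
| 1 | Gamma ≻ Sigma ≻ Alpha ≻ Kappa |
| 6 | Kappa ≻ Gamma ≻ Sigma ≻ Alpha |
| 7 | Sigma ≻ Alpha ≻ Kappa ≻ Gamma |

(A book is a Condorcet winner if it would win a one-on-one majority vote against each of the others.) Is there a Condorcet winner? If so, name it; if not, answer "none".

none

Pairwise majorities:
Gamma vs Sigma: Gamma wins 10–7.
Gamma vs Kappa: Gamma is ranked higher on 3+1 = 4 ballots, Kappa on 13. Kappa wins 13–4.
Gamma vs Alpha: 3+1+6 = 10 for Gamma, 7 for Alpha — Gamma by 10–7.
Sigma vs Kappa: Sigma preferred on 3+1+7 = 11 ballots; Sigma wins 11–6.
Sigma vs Alpha: Sigma wins 17–0.
Kappa–Alpha: Kappa 9–8.
Every book loses at least once (Gamma loses to Kappa; Sigma loses to Gamma; Kappa loses to Sigma; Alpha loses to Gamma). The majority relation contains the cycle Gamma beats Sigma beats Kappa beats Gamma, so there is no Condorcet winner.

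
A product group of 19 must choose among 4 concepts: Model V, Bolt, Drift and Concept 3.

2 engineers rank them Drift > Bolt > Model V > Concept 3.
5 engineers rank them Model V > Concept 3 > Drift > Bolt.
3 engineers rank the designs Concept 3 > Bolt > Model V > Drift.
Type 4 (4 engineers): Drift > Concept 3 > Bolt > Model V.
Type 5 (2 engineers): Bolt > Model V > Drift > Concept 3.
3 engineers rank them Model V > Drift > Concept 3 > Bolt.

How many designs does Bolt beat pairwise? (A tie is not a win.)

Bolt against each rival (19 engineers):
Bolt vs Model V: 11 to 8, Bolt.
Bolt–Drift: Drift 14–5.
Bolt vs Concept 3: Bolt is ranked higher on 2+2 = 4 ballots, Concept 3 on 15. Concept 3 wins 15–4.
Bolt beats Model V; loses to Drift, Concept 3 — 1 pairwise win.

1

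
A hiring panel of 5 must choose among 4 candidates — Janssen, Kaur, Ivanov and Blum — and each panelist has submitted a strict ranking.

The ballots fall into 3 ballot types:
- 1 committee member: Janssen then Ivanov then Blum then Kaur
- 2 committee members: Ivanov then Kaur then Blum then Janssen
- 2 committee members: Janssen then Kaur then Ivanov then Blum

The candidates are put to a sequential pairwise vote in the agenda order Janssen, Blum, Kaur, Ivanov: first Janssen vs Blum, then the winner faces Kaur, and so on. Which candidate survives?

Janssen

Round 1: Janssen vs Blum — 3–2, Janssen advances.
Round 2: Janssen vs Kaur — 3–2, Janssen advances.
Round 3: Janssen vs Ivanov — 3–2, Janssen advances.
The agenda winner is Janssen.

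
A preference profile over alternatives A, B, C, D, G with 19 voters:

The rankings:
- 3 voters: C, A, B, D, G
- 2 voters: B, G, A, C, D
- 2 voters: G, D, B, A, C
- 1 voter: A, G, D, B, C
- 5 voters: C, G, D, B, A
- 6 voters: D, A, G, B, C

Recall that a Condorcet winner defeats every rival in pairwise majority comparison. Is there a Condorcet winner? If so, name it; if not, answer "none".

Head-to-head results (19 voters):
A vs B: A is ranked higher on 3+1+6 = 10 ballots, B on 9. A wins 10–9.
A vs C: 11 to 8, A.
A vs D: A preferred on 3+2+1 = 6 ballots; D wins 13–6.
A vs G: A preferred on 3+1+6 = 10 ballots; A wins 10–9.
B vs C: 2+2+1+6 = 11 for B, 8 for C — B by 11–8.
B vs D: B preferred on 3+2 = 5 ballots; D wins 14–5.
B vs G: 3+2 = 5 for B, 14 for G — G by 14–5.
C vs D: C preferred on 3+2+5 = 10 ballots; C wins 10–9.
C vs G: 8 to 11, G.
D vs G: 3+6 = 9 for D, 10 for G — G by 10–9.
Each alternative drops at least one matchup (A loses to D; B loses to A; C loses to A; D loses to C; G loses to A); the cycle A > C > D > A rules out a Condorcet winner.

none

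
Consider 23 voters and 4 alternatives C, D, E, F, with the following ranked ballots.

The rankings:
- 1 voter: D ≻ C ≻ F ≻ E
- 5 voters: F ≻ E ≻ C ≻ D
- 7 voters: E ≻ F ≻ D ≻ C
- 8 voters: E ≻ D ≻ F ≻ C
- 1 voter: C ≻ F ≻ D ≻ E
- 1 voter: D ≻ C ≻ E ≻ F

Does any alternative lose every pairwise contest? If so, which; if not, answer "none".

Head-to-head results (23 voters):
C vs D: 6 to 17, D.
C vs E: E, 20–3.
C vs F: C is ranked higher on 1+1+1 = 3 ballots, F on 20. F wins 20–3.
D vs E: E, 20–3.
D vs F: 1+8+1 = 10 for D, 13 for F — F by 13–10.
E vs F: E is ranked higher on 7+8+1 = 16 ballots, F on 7. E wins 16–7.
C loses to every other alternative — it is the Condorcet loser.

C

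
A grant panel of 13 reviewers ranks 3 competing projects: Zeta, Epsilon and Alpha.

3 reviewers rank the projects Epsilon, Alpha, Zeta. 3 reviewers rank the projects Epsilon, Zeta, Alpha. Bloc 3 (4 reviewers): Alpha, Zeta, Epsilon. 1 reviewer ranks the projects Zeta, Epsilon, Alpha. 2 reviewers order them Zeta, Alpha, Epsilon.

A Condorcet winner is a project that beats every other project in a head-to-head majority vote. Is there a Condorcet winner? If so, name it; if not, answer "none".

none

Head-to-head results (13 reviewers):
Zeta vs Epsilon: 4+1+2 = 7 for Zeta, 6 for Epsilon — Zeta by 7–6.
Zeta vs Alpha: 3+1+2 = 6 for Zeta, 7 for Alpha — Alpha by 7–6.
Epsilon vs Alpha: Epsilon preferred on 3+3+1 = 7 ballots; Epsilon wins 7–6.
No project is unbeaten: Zeta loses to Alpha; Epsilon loses to Zeta; Alpha loses to Epsilon. In particular Zeta > Epsilon > Alpha > Zeta is a majority cycle — no Condorcet winner exists.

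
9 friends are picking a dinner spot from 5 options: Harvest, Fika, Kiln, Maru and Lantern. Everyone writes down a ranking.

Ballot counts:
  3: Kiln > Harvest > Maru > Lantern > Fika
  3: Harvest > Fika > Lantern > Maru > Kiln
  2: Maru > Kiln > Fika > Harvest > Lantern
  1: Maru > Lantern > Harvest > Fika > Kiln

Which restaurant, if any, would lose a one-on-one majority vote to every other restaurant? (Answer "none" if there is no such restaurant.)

Head-to-head results (9 friends):
Harvest–Fika: Harvest 7–2.
Harvest vs Kiln: Harvest preferred on 3+1 = 4 ballots; Kiln wins 5–4.
Harvest vs Maru: 3+3 = 6 for Harvest, 3 for Maru — Harvest by 6–3.
Harvest–Lantern: Harvest 8–1.
Fika vs Kiln: Kiln wins 5–4.
Fika vs Maru: Maru, 6–3.
Fika vs Lantern: Fika, 5–4.
Kiln vs Maru: Maru wins 6–3.
Kiln vs Lantern: Kiln, 5–4.
Maru vs Lantern: 6 to 3, Maru.
Only Lantern has no wins; Lantern is the Condorcet loser.

Lantern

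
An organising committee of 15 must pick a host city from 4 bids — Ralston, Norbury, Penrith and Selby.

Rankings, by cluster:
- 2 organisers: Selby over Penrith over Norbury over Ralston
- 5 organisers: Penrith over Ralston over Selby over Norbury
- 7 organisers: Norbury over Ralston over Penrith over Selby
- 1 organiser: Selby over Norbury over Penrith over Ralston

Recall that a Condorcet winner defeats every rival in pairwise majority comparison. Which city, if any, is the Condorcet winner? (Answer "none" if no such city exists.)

none

Check each pair by majority over 15 ballots:
Ralston vs Norbury: Ralston preferred on 5 ballots; Norbury wins 10–5.
Ralston vs Penrith: 7 to 8, Penrith.
Ralston vs Selby: Ralston preferred on 5+7 = 12 ballots; Ralston wins 12–3.
Norbury vs Penrith: Norbury preferred on 7+1 = 8 ballots; Norbury wins 8–7.
Norbury vs Selby: Norbury is ranked higher on 7 ballots, Selby on 8. Selby wins 8–7.
Penrith vs Selby: Penrith preferred on 5+7 = 12 ballots; Penrith wins 12–3.
Every city loses at least once (Ralston loses to Norbury; Norbury loses to Selby; Penrith loses to Norbury; Selby loses to Ralston). The majority relation contains the cycle Ralston > Selby > Norbury > Ralston, so there is no Condorcet winner.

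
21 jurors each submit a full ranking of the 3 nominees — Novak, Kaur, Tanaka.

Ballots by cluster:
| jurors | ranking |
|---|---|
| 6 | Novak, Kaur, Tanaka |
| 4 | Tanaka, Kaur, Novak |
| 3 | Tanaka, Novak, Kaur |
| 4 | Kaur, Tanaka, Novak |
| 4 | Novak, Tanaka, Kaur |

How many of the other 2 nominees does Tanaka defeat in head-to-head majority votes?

Tanaka against each rival (21 jurors):
Tanaka vs Novak: Tanaka is ranked higher on 4+3+4 = 11 ballots, Novak on 10. Tanaka wins 11–10.
Tanaka vs Kaur: Tanaka, 11–10.
Tanaka beats Novak, Kaur — 2 pairwise wins.

2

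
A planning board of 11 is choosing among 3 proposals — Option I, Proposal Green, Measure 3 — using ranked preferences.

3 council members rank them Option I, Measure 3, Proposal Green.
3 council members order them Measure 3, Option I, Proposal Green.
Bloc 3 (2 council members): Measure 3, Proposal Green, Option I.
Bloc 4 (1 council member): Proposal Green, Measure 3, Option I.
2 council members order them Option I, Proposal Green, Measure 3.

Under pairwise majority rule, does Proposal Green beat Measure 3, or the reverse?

Measure 3

Ballots ranking Proposal Green above Measure 3: 1 + 2 = 3.
Ballots ranking Measure 3 above Proposal Green: 11 − 3 = 8.
Measure 3 wins the head-to-head 8–3.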